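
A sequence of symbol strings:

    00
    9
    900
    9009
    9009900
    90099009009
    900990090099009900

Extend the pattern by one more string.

90099009009900990090099009009

From term 3 onward, concatenate the last term with the second-to-last: 9·00 = 900, 900·9 = 9009, …
Continuing: 900990090099009900 · 90099009009 gives term 8.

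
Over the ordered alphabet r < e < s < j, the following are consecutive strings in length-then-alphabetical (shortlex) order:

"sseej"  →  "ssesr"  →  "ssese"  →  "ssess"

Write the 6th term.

Advancing 2 positions from ssess through ssess → ssesj reaches term 6.

ssejr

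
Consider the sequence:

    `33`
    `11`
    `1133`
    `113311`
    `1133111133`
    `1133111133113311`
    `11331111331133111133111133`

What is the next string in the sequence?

113311113311331111331111331133111133113311

Each term (from the third on) is the previous term followed by the one before it: term 3 = 11·33 = 1133.
The next term joins 11331111331133111133111133 and 1133111133113311.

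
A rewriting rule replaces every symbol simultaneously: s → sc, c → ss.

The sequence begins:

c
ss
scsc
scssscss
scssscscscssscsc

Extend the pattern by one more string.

Applying the rule to each of the 16 symbols of scssscscscssscsc gives the pieces sc ss sc sc sc ss sc ss sc ss sc sc sc ss sc ss, which concatenate to the answer.

scssscscscssscssscssscscscssscss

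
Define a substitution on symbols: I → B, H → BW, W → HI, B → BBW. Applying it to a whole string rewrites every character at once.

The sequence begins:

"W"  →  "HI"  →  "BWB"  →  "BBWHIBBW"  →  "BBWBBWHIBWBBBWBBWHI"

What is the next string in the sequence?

Rewriting the 19 symbols of BBWBBWHIBWBBBWBBWHI one by one yields BBW BBW HI BBW BBW HI BW B BBW HI BBW BBW BBW HI BBW BBW HI BW B; concatenated:

BBWBBWHIBBWBBWHIBWBBBWHIBBWBBWBBWHIBBWBBWHIBWB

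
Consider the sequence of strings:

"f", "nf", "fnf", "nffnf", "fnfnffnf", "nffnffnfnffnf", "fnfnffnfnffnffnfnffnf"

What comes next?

nffnffnfnffnffnfnffnfnffnffnfnffnf

Each term (from the third on) is the two preceding terms concatenated in order: term 3 = f·nf = fnf.
Continuing: nffnffnfnffnf · fnfnffnfnffnffnfnffnf gives term 8.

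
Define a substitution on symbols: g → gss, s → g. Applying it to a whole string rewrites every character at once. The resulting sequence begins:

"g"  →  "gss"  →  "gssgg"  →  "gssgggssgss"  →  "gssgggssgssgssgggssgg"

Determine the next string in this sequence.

gssgggssgssgssgggssgggssgggssgssgssgggssgss

Applying the rule to each of the 21 symbols of gssgggssgssgssgggssgg gives the pieces gss g g gss gss gss g g gss g g gss g g gss gss gss g g gss gss, which concatenate to the answer.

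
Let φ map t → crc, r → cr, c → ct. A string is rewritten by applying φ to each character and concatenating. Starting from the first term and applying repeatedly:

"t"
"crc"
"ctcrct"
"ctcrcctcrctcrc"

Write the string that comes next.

φ(ctcrcctcrctcrc) expands symbol-by-symbol to ct crc ct cr ct ct crc ct cr ct crc ct cr ct; joining the 14 pieces gives the next term.

ctcrcctcrctctcrcctcrctcrcctcrct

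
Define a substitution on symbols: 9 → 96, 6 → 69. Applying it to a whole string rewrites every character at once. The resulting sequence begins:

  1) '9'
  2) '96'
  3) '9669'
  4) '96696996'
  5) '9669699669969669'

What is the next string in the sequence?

96696996699696696996966996696996

Replace each of the 16 characters of 9669699669969669 in place — 96 69 69 96 69 96 96 69 69 96 96 69 96 69 69 96 — and concatenate.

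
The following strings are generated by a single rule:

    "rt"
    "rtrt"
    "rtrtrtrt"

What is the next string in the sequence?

Every step duplicates the string.
So the next term is two copies of rtrtrtrt.

rtrtrtrtrtrtrtrt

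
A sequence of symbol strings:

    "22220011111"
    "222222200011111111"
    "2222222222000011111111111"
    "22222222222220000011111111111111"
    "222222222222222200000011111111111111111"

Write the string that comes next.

2222222222222222222000000011111111111111111111

Reading off run lengths: 2 runs 4, 7, 10, 13, 16; 0 runs 2, 3, 4, 5, 6; 1 runs 5, 8, 11, 14, 17 — each is linear in n (n = 1, 2, …).
For the next term, n = 6, so the run lengths are 19, 7, 20.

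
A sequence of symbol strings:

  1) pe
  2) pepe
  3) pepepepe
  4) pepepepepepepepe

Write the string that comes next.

Each string is two copies of the previous one concatenated.
One more doubling of pepepepepepepepe gives the answer.

pepepepepepepepepepepepepepepepe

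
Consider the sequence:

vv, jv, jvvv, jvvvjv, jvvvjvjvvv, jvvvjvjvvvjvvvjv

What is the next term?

jvvvjvjvvvjvvvjvjvvvjvjvvv

From term 3 onward, concatenate the last term with the second-to-last: jv·vv = jvvv, jvvv·jv = jvvvjv, …
So term 7 is jvvvjvjvvvjvvvjv·jvvvjvjvvv.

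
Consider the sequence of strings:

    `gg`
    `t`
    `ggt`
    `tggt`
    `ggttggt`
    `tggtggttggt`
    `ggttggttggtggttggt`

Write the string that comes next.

tggtggttggtggttggttggtggttggt

This is a Fibonacci-style word recurrence s(k) = s(k−2)·s(k−1): e.g. gg·t = ggt.
So term 8 is tggtggttggt·ggttggttggtggttggt.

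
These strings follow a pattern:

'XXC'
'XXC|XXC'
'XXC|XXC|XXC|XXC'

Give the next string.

s(k+1) = s(k)·|·s(k) — each term doubles the last with '|' between the halves.
Doubling XXC|XXC|XXC|XXC with '|' between the halves:

XXC|XXC|XXC|XXC|XXC|XXC|XXC|XXC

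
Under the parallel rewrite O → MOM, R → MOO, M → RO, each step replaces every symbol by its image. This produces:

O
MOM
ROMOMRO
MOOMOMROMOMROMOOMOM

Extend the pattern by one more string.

ROMOMMOMROMOMROMOOMOMROMOMROMOOMOMROMOMMOMROMOMRO

Replace each of the 19 characters of MOOMOMROMOMROMOOMOM in place — RO MOM MOM RO MOM RO MOO MOM RO MOM RO MOO MOM RO MOM MOM RO MOM RO — and concatenate.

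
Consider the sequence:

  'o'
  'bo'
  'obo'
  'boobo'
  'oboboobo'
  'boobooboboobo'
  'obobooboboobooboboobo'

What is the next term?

From term 3 onward, concatenate the second-to-last term with the last: o·bo = obo, bo·obo = boobo, …
Continuing: boobooboboobo · obobooboboobooboboobo gives term 8.

booboobobooboobobooboboobooboboobo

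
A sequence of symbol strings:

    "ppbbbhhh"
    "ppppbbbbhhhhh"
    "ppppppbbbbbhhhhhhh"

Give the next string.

Each string has the form p^{2n} b^{n+2} h^{2n+1} (n = 1, 2, …).
Setting n = 4 gives 8, 6, 9 characters in each block.

ppppppppbbbbbbhhhhhhhhh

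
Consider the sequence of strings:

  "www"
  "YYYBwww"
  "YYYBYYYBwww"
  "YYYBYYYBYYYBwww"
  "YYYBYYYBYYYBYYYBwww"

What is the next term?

The strings grow by a fixed prefix YYYB each time.
One more step from YYYBYYYBYYYBYYYBwww gives the answer.

YYYBYYYBYYYBYYYBYYYBwww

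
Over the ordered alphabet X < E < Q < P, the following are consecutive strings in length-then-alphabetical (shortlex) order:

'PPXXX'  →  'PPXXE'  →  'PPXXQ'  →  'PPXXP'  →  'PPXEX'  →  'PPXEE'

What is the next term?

PPXEQ

Find the rightmost character of PPXEE below P, bump it to the next letter, and reset everything to its right to X.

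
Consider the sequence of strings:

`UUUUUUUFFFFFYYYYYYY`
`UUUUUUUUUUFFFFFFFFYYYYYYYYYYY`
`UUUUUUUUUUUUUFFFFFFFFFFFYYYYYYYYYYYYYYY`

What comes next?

Reading off run lengths: U runs 7, 10, 13; F runs 5, 8, 11; Y runs 7, 11, 15 — each is linear in n, where the shown terms are n = 2, 3, 4.
Setting n = 5 gives 16, 14, 19 characters in each block.

UUUUUUUUUUUUUUUUFFFFFFFFFFFFFFYYYYYYYYYYYYYYYYYYY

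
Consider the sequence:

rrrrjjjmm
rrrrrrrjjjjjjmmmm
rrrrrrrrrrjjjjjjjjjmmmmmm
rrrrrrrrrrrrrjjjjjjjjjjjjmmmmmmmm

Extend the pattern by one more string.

rrrrrrrrrrrrrrrrjjjjjjjjjjjjjjjmmmmmmmmmm

The n-th term is 3n+1 r's then 3n j's then 2n m's (n = 1, 2, …).
At n = 5 the blocks have lengths 16, 15, 10.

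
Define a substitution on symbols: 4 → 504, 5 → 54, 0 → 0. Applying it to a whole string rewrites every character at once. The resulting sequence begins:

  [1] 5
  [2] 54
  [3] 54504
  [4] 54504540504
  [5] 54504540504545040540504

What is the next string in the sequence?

54504540504545040540504545045405040545040540504

Replace each of the 23 characters of 54504540504545040540504 in place — 54 504 54 0 504 54 504 0 54 0 504 54 504 54 0 504 0 54 504 0 54 0 504 — and concatenate.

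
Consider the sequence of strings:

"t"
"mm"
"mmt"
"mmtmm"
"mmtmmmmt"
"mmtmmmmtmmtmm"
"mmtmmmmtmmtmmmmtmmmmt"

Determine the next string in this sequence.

Each term (from the third on) is the previous term followed by the one before it: term 3 = mm·t = mmt.
Continuing: mmtmmmmtmmtmmmmtmmmmt · mmtmmmmtmmtmm gives term 8.

mmtmmmmtmmtmmmmtmmmmtmmtmmmmtmmtmm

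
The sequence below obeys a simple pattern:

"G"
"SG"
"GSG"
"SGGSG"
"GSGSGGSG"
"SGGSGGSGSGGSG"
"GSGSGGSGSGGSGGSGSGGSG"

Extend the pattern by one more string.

SGGSGGSGSGGSGGSGSGGSGSGGSGGSGSGGSG

From term 3 onward, concatenate the second-to-last term with the last: G·SG = GSG, SG·GSG = SGGSG, …
The next term joins SGGSGGSGSGGSG and GSGSGGSGSGGSGGSGSGGSG.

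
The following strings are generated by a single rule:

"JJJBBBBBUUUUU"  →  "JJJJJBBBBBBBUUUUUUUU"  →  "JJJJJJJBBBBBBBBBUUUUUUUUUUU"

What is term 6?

JJJJJJJJJJJJJBBBBBBBBBBBBBBBUUUUUUUUUUUUUUUUUUUU

Each string has the form J^{2n+1} B^{2n+3} U^{3n+2} (n = 1, 2, …).
At n = 6 the blocks have lengths 13, 15, 20.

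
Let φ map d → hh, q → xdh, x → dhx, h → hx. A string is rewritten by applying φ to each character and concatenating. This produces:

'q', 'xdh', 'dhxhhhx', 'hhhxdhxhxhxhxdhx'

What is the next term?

Rewriting the 16 symbols of hhhxdhxhxhxhxdhx one by one yields hx hx hx dhx hh hx dhx hx dhx hx dhx hx dhx hh hx dhx; concatenated:

hxhxhxdhxhhhxdhxhxdhxhxdhxhxdhxhhhxdhx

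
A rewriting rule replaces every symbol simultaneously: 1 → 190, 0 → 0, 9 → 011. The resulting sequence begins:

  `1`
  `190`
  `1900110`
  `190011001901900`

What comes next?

φ(190011001901900) expands symbol-by-symbol to 190 011 0 0 190 190 0 0 190 011 0 190 011 0 0; joining the 15 pieces gives the next term.

1900110019019000190011019001100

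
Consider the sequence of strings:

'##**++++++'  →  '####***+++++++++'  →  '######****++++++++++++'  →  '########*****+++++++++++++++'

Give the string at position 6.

############*******+++++++++++++++++++++

The n-th term is 2n-2 #'s then n *'s then 3n +'s, where the shown terms are n = 2, 3, 4, 5.
Setting n = 7 gives 12, 7, 21 characters in each block.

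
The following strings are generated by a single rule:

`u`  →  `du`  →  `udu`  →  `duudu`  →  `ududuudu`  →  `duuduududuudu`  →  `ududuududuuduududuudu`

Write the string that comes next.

duuduududuuduududuududuuduududuudu

From term 3 onward, concatenate the second-to-last term with the last: u·du = udu, du·udu = duudu, …
So term 8 is duuduududuudu·ududuududuuduududuudu.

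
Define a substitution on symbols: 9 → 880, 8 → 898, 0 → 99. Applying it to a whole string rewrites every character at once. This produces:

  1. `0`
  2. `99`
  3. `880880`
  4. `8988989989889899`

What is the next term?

898880898898880898880880898880898898880898880880

Applying the rule to each of the 16 symbols of 8988989989889899 gives the pieces 898 880 898 898 880 898 880 880 898 880 898 898 880 898 880 880, which concatenate to the answer.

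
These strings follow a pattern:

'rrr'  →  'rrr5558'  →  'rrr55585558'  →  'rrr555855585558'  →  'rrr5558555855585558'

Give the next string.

rrr55585558555855585558

Every step adds 5558 to the end: s(k+1) = s(k)·5558.
One more step from rrr5558555855585558 gives the answer.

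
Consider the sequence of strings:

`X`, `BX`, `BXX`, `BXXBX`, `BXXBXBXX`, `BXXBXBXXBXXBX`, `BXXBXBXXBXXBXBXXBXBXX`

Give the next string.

BXXBXBXXBXXBXBXXBXBXXBXXBXBXXBXXBX

Each term (from the third on) is the previous term followed by the one before it: term 3 = BX·X = BXX.
So term 8 is BXXBXBXXBXXBXBXXBXBXX·BXXBXBXXBXXBX.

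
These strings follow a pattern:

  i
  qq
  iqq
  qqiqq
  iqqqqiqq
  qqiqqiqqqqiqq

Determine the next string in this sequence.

iqqqqiqqqqiqqiqqqqiqq

From term 3 onward, concatenate the second-to-last term with the last: i·qq = iqq, qq·iqq = qqiqq, …
The next term joins iqqqqiqq and qqiqqiqqqqiqq.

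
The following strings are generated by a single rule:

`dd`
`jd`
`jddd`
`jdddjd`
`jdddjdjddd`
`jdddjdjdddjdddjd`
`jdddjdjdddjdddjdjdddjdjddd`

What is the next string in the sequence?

This is a Fibonacci-style word recurrence s(k) = s(k−1)·s(k−2): e.g. jd·dd = jddd.
So term 8 is jdddjdjdddjdddjdjdddjdjddd·jdddjdjdddjdddjd.

jdddjdjdddjdddjdjdddjdjdddjdddjdjdddjdddjd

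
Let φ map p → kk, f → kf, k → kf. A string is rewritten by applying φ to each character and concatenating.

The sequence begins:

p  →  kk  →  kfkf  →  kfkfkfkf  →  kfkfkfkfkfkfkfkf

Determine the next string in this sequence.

kfkfkfkfkfkfkfkfkfkfkfkfkfkfkfkf

Replace each of the 16 characters of kfkfkfkfkfkfkfkf in place — kf kf kf kf kf kf kf kf kf kf kf kf kf kf kf kf — and concatenate.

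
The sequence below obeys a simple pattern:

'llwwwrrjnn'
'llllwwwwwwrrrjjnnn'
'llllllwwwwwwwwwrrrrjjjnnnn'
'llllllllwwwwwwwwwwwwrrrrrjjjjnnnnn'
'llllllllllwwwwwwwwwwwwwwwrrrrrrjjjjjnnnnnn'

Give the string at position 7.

llllllllllllllwwwwwwwwwwwwwwwwwwwwwrrrrrrrrjjjjjjjnnnnnnnn

Each string has the form l^{2n} w^{3n} r^{n+1} j^{n} n^{n+1} (n = 1, 2, …).
At n = 7 the blocks have lengths 14, 21, 8, 7, 8.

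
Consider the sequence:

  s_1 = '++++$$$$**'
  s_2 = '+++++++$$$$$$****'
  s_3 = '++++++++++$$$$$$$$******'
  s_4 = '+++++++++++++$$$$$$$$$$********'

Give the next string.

++++++++++++++++$$$$$$$$$$$$**********

The n-th term is 3n-2 +'s then 2n $'s then 2n-2 *'s, where the shown terms are n = 2, 3, 4, 5.
For the next term, n = 6, so the run lengths are 16, 12, 10.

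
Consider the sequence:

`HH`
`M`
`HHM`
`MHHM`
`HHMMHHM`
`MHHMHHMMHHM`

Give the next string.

Each term (from the third on) is the two preceding terms concatenated in order: term 3 = HH·M = HHM.
So term 7 is HHMMHHM·MHHMHHMMHHM.

HHMMHHMMHHMHHMMHHM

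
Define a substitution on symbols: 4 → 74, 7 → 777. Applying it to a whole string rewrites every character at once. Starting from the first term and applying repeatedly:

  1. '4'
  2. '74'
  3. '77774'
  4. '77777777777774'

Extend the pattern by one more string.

Rewriting the 14 symbols of 77777777777774 one by one yields 777 777 777 777 777 777 777 777 777 777 777 777 777 74; concatenated:

77777777777777777777777777777777777777774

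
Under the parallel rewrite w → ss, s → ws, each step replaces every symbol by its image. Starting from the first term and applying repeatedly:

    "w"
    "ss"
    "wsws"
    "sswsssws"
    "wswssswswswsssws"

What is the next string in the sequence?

Rewriting the 16 symbols of wswssswswswsssws one by one yields ss ws ss ws ws ws ss ws ss ws ss ws ws ws ss ws; concatenated:

sswssswswswssswssswssswswswsssws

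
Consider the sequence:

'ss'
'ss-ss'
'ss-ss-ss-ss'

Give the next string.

s(k+1) = s(k)·-·s(k) — each term doubles the last with '-' between the halves.
One more doubling of ss-ss-ss-ss gives the answer.

ss-ss-ss-ss-ss-ss-ss-ss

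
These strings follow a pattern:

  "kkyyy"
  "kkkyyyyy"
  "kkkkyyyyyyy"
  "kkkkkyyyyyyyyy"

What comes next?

kkkkkkyyyyyyyyyyy

Reading off run lengths: k runs 2, 3, 4, 5; y runs 3, 5, 7, 9 — each is linear in n, where the shown terms are n = 2, 3, 4, 5.
For the next term, n = 6, so the run lengths are 6, 11.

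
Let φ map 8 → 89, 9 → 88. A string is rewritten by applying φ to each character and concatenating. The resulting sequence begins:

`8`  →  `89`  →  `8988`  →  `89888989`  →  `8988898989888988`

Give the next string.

Rewriting the 16 symbols of 8988898989888988 one by one yields 89 88 89 89 89 88 89 88 89 88 89 89 89 88 89 89; concatenated:

89888989898889888988898989888989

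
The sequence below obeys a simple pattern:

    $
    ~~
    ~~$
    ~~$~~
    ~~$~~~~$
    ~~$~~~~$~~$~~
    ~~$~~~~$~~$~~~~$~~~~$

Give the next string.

Each term (from the third on) is the previous term followed by the one before it: term 3 = ~~·$ = ~~$.
The next term joins ~~$~~~~$~~$~~~~$~~~~$ and ~~$~~~~$~~$~~.

~~$~~~~$~~$~~~~$~~~~$~~$~~~~$~~$~~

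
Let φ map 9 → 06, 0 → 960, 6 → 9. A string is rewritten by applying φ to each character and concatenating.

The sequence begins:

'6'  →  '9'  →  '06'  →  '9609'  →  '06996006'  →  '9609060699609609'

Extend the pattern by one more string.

φ(9609060699609609) expands symbol-by-symbol to 06 9 960 06 960 9 960 9 06 06 9 960 06 9 960 06; joining the 16 pieces gives the next term.

06996006960996090606996006996006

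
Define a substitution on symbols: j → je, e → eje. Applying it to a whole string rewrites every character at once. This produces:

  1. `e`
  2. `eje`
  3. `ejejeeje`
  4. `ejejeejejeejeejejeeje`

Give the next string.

Rewriting the 21 symbols of ejejeejejeejeejejeeje one by one yields eje je eje je eje eje je eje je eje eje je eje eje je eje je eje eje je eje; concatenated:

ejejeejejeejeejejeejejeejeejejeejeejejeejejeejeejejeeje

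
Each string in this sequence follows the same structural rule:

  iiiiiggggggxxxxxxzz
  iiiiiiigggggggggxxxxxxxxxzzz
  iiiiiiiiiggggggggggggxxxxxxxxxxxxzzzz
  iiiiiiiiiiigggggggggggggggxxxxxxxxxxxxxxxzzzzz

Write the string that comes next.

iiiiiiiiiiiiiggggggggggggggggggxxxxxxxxxxxxxxxxxxzzzzzz

Each string has the form i^{2n+1} g^{3n} x^{3n} z^{n}, where the shown terms are n = 2, 3, 4, 5.
For the next term, n = 6, so the run lengths are 13, 18, 18, 6.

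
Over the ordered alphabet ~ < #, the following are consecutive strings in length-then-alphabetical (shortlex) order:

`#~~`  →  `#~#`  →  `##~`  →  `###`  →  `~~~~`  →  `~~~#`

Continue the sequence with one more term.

~~#~

The successor of ~~~# increments the rightmost position that isn't already # and resets every position after it to ~.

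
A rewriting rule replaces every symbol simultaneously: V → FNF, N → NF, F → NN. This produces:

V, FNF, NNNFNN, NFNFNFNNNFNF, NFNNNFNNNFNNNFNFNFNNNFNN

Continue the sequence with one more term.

Rewriting the 24 symbols of NFNNNFNNNFNNNFNFNFNNNFNN one by one yields NF NN NF NF NF NN NF NF NF NN NF NF NF NN NF NN NF NN NF NF NF NN NF NF; concatenated:

NFNNNFNFNFNNNFNFNFNNNFNFNFNNNFNNNFNNNFNFNFNNNFNF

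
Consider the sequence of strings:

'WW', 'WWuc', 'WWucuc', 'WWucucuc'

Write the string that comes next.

WWucucucuc

Each term is the previous one with uc appended.
One more step from WWucucuc gives the answer.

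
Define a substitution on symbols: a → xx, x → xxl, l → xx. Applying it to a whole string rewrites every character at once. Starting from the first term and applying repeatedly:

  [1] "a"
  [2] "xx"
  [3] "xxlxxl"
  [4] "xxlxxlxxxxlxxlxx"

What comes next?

xxlxxlxxxxlxxlxxxxlxxlxxlxxlxxxxlxxlxxxxlxxl

Applying the rule to each of the 16 symbols of xxlxxlxxxxlxxlxx gives the pieces xxl xxl xx xxl xxl xx xxl xxl xxl xxl xx xxl xxl xx xxl xxl, which concatenate to the answer.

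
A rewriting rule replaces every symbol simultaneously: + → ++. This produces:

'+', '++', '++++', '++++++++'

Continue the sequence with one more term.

++++++++++++++++

Apply φ to ++++++++ symbol by symbol: +→++, +→++, +→++, +→++, +→++, +→++, +→++, +→++; joined: ++ ++ ++ ++ ++ ++ ++ ++.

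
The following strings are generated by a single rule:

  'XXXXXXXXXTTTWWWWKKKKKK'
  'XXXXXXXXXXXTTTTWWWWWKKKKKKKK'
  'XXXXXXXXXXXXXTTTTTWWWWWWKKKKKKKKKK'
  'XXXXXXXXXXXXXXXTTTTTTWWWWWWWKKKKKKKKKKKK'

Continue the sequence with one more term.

XXXXXXXXXXXXXXXXXTTTTTTTWWWWWWWWKKKKKKKKKKKKKK

The n-th term is 2n+3 X's then n T's then n+1 W's then 2n K's, where the shown terms are n = 3, 4, 5, 6.
For the next term, n = 7, so the run lengths are 17, 7, 8, 14.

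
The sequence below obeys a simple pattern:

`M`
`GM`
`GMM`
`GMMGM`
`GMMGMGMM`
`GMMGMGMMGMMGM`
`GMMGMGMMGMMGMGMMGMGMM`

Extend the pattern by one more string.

GMMGMGMMGMMGMGMMGMGMMGMMGMGMMGMMGM

This is a Fibonacci-style word recurrence s(k) = s(k−1)·s(k−2): e.g. GM·M = GMM.
The next term joins GMMGMGMMGMMGMGMMGMGMM and GMMGMGMMGMMGM.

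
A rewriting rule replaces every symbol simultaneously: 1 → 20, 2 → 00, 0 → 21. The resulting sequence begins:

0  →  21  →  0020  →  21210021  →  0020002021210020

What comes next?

φ(0020002021210020) expands symbol-by-symbol to 21 21 00 21 21 21 00 21 00 20 00 20 21 21 00 21; joining the 16 pieces gives the next term.

21210021212100210020002021210021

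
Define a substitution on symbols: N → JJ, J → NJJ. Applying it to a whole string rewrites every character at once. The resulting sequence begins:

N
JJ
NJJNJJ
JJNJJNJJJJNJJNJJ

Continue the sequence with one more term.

NJJNJJJJNJJNJJJJNJJNJJNJJNJJJJNJJNJJJJNJJNJJ

Replace each of the 16 characters of JJNJJNJJJJNJJNJJ in place — NJJ NJJ JJ NJJ NJJ JJ NJJ NJJ NJJ NJJ JJ NJJ NJJ JJ NJJ NJJ — and concatenate.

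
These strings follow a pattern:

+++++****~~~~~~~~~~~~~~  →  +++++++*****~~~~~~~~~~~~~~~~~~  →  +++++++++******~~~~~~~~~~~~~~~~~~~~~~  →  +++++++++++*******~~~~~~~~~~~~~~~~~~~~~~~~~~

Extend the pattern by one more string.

Term n consists of 2n-1 +'s, followed by n+1 *'s, followed by 4n+2 ~'s, where the shown terms are n = 3, 4, 5, 6.
At n = 7 the blocks have lengths 13, 8, 30.

+++++++++++++********~~~~~~~~~~~~~~~~~~~~~~~~~~~~~~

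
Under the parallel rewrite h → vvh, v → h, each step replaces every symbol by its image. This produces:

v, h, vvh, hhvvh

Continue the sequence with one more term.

vvhvvhhhvvh

Apply φ to hhvvh symbol by symbol: h→vvh, h→vvh, v→h, v→h, h→vvh; joined: vvh vvh h h vvh.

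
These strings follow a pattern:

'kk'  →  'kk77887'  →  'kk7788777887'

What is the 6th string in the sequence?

Each term is the previous one with 77887 appended.
From kk7788777887, 3 further steps: kk7788777887 → kk778877788777887 → kk77887778877788777887 → (answer).

kk7788777887778877788777887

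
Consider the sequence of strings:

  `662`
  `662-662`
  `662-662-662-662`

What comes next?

Every step duplicates the string with '-' between the halves.
Doubling 662-662-662-662 with '-' between the halves:

662-662-662-662-662-662-662-662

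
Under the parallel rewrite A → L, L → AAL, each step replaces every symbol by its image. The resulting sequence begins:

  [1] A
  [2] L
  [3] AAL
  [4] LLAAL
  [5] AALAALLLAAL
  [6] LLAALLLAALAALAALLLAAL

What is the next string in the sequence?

AALAALLLAALAALAALLLAALLLAALLLAALAALAALLLAAL

Replace each of the 21 characters of LLAALLLAALAALAALLLAAL in place — AAL AAL L L AAL AAL AAL L L AAL L L AAL L L AAL AAL AAL L L AAL — and concatenate.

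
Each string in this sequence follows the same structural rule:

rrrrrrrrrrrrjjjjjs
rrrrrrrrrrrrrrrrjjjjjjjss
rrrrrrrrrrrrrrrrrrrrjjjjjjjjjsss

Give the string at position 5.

rrrrrrrrrrrrrrrrrrrrrrrrrrrrjjjjjjjjjjjjjsssss

Reading off run lengths: r runs 12, 16, 20; j runs 5, 7, 9; s runs 1, 2, 3 — each is linear in n, where the shown terms are n = 3, 4, 5.
For term 5, n = 7, so the run lengths are 28, 13, 5.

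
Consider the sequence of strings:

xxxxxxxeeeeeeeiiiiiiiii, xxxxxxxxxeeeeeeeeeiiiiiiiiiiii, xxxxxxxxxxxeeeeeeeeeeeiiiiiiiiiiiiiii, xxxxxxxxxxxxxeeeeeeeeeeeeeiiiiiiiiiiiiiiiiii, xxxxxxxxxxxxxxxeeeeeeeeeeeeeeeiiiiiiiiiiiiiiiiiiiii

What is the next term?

Term n consists of 2n+1 x's, followed by 2n+1 e's, followed by 3n i's, where the shown terms are n = 3, 4, 5, 6, 7.
At n = 8 the blocks have lengths 17, 17, 24.

xxxxxxxxxxxxxxxxxeeeeeeeeeeeeeeeeeiiiiiiiiiiiiiiiiiiiiiiii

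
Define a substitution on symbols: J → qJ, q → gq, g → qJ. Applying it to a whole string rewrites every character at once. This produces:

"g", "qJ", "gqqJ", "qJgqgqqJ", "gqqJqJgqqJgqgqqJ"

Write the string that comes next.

Rewriting the 16 symbols of gqqJqJgqqJgqgqqJ one by one yields qJ gq gq qJ gq qJ qJ gq gq qJ qJ gq qJ gq gq qJ; concatenated:

qJgqgqqJgqqJqJgqgqqJqJgqqJgqgqqJ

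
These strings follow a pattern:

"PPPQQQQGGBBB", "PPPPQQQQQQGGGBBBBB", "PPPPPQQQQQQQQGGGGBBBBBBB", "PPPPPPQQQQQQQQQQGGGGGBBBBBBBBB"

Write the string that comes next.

Term n consists of n+1 P's, followed by 2n Q's, followed by n G's, followed by 2n-1 B's, where the shown terms are n = 2, 3, 4, 5.
For the next term, n = 6, so the run lengths are 7, 12, 6, 11.

PPPPPPPQQQQQQQQQQQQGGGGGGBBBBBBBBBBB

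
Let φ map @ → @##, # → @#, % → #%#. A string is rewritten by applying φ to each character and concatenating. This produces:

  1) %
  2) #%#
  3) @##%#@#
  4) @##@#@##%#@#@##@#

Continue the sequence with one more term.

Applying the rule to each of the 17 symbols of @##@#@##%#@#@##@# gives the pieces @## @# @# @## @# @## @# @# #%# @# @## @# @## @# @# @## @#, which concatenate to the answer.

@##@#@#@##@#@##@#@##%#@#@##@#@##@#@#@##@#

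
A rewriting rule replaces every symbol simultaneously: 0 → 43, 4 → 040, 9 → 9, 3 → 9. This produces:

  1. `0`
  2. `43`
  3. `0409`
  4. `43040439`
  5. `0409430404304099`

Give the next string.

43040439040943040430409430404399

Replace each of the 16 characters of 0409430404304099 in place — 43 040 43 9 040 9 43 040 43 040 9 43 040 43 9 9 — and concatenate.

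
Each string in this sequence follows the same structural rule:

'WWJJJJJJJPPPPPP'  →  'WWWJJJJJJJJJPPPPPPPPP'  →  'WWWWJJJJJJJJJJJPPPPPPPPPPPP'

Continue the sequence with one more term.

Each string has the form W^{n} J^{2n+3} P^{3n}, where the shown terms are n = 2, 3, 4.
For the next term, n = 5, so the run lengths are 5, 13, 15.

WWWWWJJJJJJJJJJJJJPPPPPPPPPPPPPPP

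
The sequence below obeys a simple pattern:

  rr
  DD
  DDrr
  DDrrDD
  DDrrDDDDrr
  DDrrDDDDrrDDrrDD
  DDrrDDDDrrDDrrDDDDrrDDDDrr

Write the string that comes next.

This is a Fibonacci-style word recurrence s(k) = s(k−1)·s(k−2): e.g. DD·rr = DDrr.
Continuing: DDrrDDDDrrDDrrDDDDrrDDDDrr · DDrrDDDDrrDDrrDD gives term 8.

DDrrDDDDrrDDrrDDDDrrDDDDrrDDrrDDDDrrDDrrDD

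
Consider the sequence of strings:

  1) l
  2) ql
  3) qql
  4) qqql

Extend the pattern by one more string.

qqqql

Every step adds q at the front: s(k+1) = q·s(k).
So the next term is q·qqql.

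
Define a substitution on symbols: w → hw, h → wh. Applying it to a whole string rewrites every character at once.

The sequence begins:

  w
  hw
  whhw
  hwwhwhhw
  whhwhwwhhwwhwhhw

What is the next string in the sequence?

Rewriting the 16 symbols of whhwhwwhhwwhwhhw one by one yields hw wh wh hw wh hw hw wh wh hw hw wh hw wh wh hw; concatenated:

hwwhwhhwwhhwhwwhwhhwhwwhhwwhwhhw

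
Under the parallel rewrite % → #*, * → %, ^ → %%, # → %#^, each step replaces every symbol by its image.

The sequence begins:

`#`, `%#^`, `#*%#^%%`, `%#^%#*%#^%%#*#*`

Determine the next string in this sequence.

Applying the rule to each of the 15 symbols of %#^%#*%#^%%#*#* gives the pieces #* %#^ %% #* %#^ % #* %#^ %% #* #* %#^ % %#^ %, which concatenate to the answer.

#*%#^%%#*%#^%#*%#^%%#*#*%#^%%#^%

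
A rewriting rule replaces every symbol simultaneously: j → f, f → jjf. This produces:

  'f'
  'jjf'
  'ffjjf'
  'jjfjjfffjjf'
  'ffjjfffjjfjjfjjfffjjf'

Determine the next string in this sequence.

Rewriting the 21 symbols of ffjjfffjjfjjfjjfffjjf one by one yields jjf jjf f f jjf jjf jjf f f jjf f f jjf f f jjf jjf jjf f f jjf; concatenated:

jjfjjfffjjfjjfjjfffjjfffjjfffjjfjjfjjfffjjf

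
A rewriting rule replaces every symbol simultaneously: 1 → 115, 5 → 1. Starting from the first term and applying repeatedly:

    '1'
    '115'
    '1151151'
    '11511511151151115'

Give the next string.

Applying the rule to each of the 17 symbols of 11511511151151115 gives the pieces 115 115 1 115 115 1 115 115 115 1 115 115 1 115 115 115 1, which concatenate to the answer.

11511511151151115115115111511511151151151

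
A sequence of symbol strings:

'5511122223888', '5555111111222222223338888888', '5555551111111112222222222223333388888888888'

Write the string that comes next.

5555555511111111111122222222222222223333333888888888888888

The n-th term is 2n 5's then 3n 1's then 4n 2's then 2n-1 3's then 4n-1 8's (n = 1, 2, …).
For the next term, n = 4, so the run lengths are 8, 12, 16, 7, 15.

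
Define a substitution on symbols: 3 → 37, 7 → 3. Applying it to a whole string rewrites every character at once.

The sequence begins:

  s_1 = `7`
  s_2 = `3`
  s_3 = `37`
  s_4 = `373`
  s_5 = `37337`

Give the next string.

Rewriting each symbol of 37337: 3→37, 7→3, 3→37, 3→37, 7→3, which concatenates to 37 3 37 37 3.

37337373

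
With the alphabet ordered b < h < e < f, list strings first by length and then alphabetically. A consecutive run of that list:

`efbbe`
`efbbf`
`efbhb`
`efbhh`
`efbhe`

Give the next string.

efbhf

Treat efbhe as a base-4 numeral over the given alphabet and add one, carrying through any trailing f's.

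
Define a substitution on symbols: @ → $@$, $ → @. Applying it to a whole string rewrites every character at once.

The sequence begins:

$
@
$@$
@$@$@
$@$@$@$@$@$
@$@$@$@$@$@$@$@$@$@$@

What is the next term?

Replace each of the 21 characters of @$@$@$@$@$@$@$@$@$@$@ in place — $@$ @ $@$ @ $@$ @ $@$ @ $@$ @ $@$ @ $@$ @ $@$ @ $@$ @ $@$ @ $@$ — and concatenate.

$@$@$@$@$@$@$@$@$@$@$@$@$@$@$@$@$@$@$@$@$@$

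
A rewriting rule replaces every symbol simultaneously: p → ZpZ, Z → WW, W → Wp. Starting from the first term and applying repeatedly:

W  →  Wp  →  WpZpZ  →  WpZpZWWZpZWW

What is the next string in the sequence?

Apply φ to WpZpZWWZpZWW symbol by symbol: W→Wp, p→ZpZ, Z→WW, p→ZpZ, Z→WW, W→Wp, W→Wp, Z→WW, p→ZpZ, Z→WW, W→Wp, W→Wp; joined: Wp ZpZ WW ZpZ WW Wp Wp WW ZpZ WW Wp Wp.

WpZpZWWZpZWWWpWpWWZpZWWWpWp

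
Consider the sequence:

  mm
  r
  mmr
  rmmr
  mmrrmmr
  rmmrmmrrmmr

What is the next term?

mmrrmmrrmmrmmrrmmr

Each term (from the third on) is the two preceding terms concatenated in order: term 3 = mm·r = mmr.
Continuing: mmrrmmr · rmmrmmrrmmr gives term 7.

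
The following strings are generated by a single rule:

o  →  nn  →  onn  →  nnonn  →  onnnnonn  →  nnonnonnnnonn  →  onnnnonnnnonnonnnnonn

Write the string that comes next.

Each term (from the third on) is the two preceding terms concatenated in order: term 3 = o·nn = onn.
So term 8 is nnonnonnnnonn·onnnnonnnnonnonnnnonn.

nnonnonnnnonnonnnnonnnnonnonnnnonn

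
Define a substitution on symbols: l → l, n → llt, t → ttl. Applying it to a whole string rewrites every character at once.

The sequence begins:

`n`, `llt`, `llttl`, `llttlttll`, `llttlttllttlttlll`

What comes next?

llttlttllttlttlllttlttllttlttllll

φ(llttlttllttlttlll) expands symbol-by-symbol to l l ttl ttl l ttl ttl l l ttl ttl l ttl ttl l l l; joining the 17 pieces gives the next term.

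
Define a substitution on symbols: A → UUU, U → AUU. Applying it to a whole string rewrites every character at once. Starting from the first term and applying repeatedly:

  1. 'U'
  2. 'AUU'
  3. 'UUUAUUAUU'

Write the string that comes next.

Expanding UUUAUUAUU: U→AUU, U→AUU, U→AUU, A→UUU, U→AUU, U→AUU, A→UUU, U→AUU, U→AUU. Concatenated: AUU AUU AUU UUU AUU AUU UUU AUU AUU.

AUUAUUAUUUUUAUUAUUUUUAUUAUU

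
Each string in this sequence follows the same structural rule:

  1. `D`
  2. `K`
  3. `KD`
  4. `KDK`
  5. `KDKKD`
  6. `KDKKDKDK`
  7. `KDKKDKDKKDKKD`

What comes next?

KDKKDKDKKDKKDKDKKDKDK

This is a Fibonacci-style word recurrence s(k) = s(k−1)·s(k−2): e.g. K·D = KD.
Continuing: KDKKDKDKKDKKD · KDKKDKDK gives term 8.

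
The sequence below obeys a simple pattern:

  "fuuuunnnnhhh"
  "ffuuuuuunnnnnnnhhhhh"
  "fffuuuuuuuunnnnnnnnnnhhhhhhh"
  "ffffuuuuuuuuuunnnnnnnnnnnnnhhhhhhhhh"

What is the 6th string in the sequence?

Each string has the form f^{n} u^{2n+2} n^{3n+1} h^{2n+1} (n = 1, 2, …).
At n = 6 the blocks have lengths 6, 14, 19, 13.

ffffffuuuuuuuuuuuuuunnnnnnnnnnnnnnnnnnnhhhhhhhhhhhhh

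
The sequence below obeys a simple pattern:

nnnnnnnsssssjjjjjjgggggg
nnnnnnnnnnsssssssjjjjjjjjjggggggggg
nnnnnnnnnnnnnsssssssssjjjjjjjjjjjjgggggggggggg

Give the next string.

nnnnnnnnnnnnnnnnsssssssssssjjjjjjjjjjjjjjjggggggggggggggg

Reading off run lengths: n runs 7, 10, 13; s runs 5, 7, 9; j runs 6, 9, 12; g runs 6, 9, 12 — each is linear in n, where the shown terms are n = 2, 3, 4.
Setting n = 5 gives 16, 11, 15, 15 characters in each block.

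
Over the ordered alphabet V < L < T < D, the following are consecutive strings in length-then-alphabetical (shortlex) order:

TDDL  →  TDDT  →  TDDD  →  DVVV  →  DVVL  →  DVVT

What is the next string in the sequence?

DVVD

Find the rightmost character of DVVT below D, bump it to the next letter, and reset everything to its right to V.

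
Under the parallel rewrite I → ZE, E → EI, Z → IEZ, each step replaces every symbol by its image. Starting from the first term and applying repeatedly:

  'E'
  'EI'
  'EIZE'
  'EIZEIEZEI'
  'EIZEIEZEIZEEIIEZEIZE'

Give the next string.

φ(EIZEIEZEIZEEIIEZEIZE) expands symbol-by-symbol to EI ZE IEZ EI ZE EI IEZ EI ZE IEZ EI EI ZE ZE EI IEZ EI ZE IEZ EI; joining the 20 pieces gives the next term.

EIZEIEZEIZEEIIEZEIZEIEZEIEIZEZEEIIEZEIZEIEZEI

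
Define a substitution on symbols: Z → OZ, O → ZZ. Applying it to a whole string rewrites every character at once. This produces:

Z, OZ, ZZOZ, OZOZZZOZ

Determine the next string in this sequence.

ZZOZZZOZOZOZZZOZ

Rewriting each symbol of OZOZZZOZ: O→ZZ, Z→OZ, O→ZZ, Z→OZ, Z→OZ, Z→OZ, O→ZZ, Z→OZ, which concatenates to ZZ OZ ZZ OZ OZ OZ ZZ OZ.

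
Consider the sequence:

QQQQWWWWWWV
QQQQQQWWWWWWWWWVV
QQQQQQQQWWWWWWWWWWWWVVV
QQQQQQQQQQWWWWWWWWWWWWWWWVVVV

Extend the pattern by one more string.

QQQQQQQQQQQQWWWWWWWWWWWWWWWWWWVVVVV

Term n consists of 2n Q's, followed by 3n W's, followed by n-1 V's, where the shown terms are n = 2, 3, 4, 5.
At n = 6 the blocks have lengths 12, 18, 5.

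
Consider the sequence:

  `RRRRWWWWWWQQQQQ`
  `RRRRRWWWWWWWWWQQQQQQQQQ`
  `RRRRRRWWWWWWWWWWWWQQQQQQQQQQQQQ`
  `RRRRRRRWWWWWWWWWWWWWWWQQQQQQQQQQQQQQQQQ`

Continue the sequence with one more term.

RRRRRRRRWWWWWWWWWWWWWWWWWWQQQQQQQQQQQQQQQQQQQQQ

Each string has the form R^{n+3} W^{3n+3} Q^{4n+1} (n = 1, 2, …).
For the next term, n = 5, so the run lengths are 8, 18, 21.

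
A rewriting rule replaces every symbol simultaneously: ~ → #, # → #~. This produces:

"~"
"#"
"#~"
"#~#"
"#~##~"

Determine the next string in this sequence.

#~##~#~#

Rewriting each symbol of #~##~: #→#~, ~→#, #→#~, #→#~, ~→#, which concatenates to #~ # #~ #~ #.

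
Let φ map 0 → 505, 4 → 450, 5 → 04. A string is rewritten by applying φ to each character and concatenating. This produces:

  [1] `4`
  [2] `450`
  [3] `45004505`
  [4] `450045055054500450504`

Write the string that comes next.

4500450550545004505040450504450045055054500450504505450

Replace each of the 21 characters of 450045055054500450504 in place — 450 04 505 505 450 04 505 04 04 505 04 450 04 505 505 450 04 505 04 505 450 — and concatenate.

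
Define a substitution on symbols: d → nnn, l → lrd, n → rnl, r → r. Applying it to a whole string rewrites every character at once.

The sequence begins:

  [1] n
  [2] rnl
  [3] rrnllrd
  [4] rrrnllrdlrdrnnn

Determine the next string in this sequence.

φ(rrrnllrdlrdrnnn) expands symbol-by-symbol to r r r rnl lrd lrd r nnn lrd r nnn r rnl rnl rnl; joining the 15 pieces gives the next term.

rrrrnllrdlrdrnnnlrdrnnnrrnlrnlrnl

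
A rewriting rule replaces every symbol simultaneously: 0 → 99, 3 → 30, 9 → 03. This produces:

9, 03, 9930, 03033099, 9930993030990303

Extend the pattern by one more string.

Rewriting the 16 symbols of 9930993030990303 one by one yields 03 03 30 99 03 03 30 99 30 99 03 03 99 30 99 30; concatenated:

03033099030330993099030399309930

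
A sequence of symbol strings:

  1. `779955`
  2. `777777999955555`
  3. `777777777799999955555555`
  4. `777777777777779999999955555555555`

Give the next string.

Reading off run lengths: 7 runs 2, 6, 10, 14; 9 runs 2, 4, 6, 8; 5 runs 2, 5, 8, 11 — each is linear in n (n = 1, 2, …).
For the next term, n = 5, so the run lengths are 18, 10, 14.

777777777777777777999999999955555555555555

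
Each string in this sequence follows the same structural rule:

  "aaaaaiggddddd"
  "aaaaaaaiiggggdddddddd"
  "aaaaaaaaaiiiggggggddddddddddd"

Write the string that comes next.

aaaaaaaaaaaiiiiggggggggdddddddddddddd

Each string has the form a^{2n+3} i^{n} g^{2n} d^{3n+2} (n = 1, 2, …).
For the next term, n = 4, so the run lengths are 11, 4, 8, 14.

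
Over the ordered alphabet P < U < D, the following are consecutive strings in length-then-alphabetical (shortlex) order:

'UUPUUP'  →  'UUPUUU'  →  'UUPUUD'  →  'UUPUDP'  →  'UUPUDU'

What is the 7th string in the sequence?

UUPDPP

Stepping forward 2 times from UUPUDU: UUPUDU → UUPUDD, then the target.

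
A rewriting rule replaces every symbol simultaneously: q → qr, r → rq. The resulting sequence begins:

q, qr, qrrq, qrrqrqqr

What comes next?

qrrqrqqrrqqrqrrq

Rewriting each symbol of qrrqrqqr: q→qr, r→rq, r→rq, q→qr, r→rq, q→qr, q→qr, r→rq, which concatenates to qr rq rq qr rq qr qr rq.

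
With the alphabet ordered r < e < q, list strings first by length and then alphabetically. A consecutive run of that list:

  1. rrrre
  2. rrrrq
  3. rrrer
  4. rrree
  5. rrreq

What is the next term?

rrrqr

The successor of rrreq increments the rightmost position that isn't already q and resets every position after it to r.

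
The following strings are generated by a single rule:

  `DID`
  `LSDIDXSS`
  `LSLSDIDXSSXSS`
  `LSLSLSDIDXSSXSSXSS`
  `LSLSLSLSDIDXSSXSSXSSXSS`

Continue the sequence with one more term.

LSLSLSLSLSDIDXSSXSSXSSXSSXSS

Every step adds LS to the front and XSS to the end of the previous string.
One more step from LSLSLSLSDIDXSSXSSXSSXSS gives the answer.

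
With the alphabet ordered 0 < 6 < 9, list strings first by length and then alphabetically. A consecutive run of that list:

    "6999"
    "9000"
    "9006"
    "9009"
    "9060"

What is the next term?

9066

The successor of 9060 increments the rightmost position that isn't already 9 and resets every position after it to 0.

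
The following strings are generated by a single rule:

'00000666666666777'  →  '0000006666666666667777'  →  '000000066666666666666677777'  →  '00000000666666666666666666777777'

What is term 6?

000000000066666666666666666666666677777777

Reading off run lengths: 0 runs 5, 6, 7, 8; 6 runs 9, 12, 15, 18; 7 runs 3, 4, 5, 6 — each is linear in n, where the shown terms are n = 3, 4, 5, 6.
Setting n = 8 gives 10, 24, 8 characters in each block.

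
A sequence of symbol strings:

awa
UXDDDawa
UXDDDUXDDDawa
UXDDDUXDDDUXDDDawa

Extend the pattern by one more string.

The strings grow by a fixed prefix UXDDD each time.
Applying this once more to UXDDDUXDDDUXDDDawa:

UXDDDUXDDDUXDDDUXDDDawa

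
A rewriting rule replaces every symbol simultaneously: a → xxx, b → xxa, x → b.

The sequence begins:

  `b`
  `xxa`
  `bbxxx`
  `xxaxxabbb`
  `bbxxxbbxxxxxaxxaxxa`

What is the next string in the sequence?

Rewriting the 19 symbols of bbxxxbbxxxxxaxxaxxa one by one yields xxa xxa b b b xxa xxa b b b b b xxx b b xxx b b xxx; concatenated:

xxaxxabbbxxaxxabbbbbxxxbbxxxbbxxx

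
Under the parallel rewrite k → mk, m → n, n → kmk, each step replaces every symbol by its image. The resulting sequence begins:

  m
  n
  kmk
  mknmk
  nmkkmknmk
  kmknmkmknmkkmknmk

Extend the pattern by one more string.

mknmkkmknmknmkkmknmkmknmkkmknmk

Applying the rule to each of the 17 symbols of kmknmkmknmkkmknmk gives the pieces mk n mk kmk n mk n mk kmk n mk mk n mk kmk n mk, which concatenate to the answer.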